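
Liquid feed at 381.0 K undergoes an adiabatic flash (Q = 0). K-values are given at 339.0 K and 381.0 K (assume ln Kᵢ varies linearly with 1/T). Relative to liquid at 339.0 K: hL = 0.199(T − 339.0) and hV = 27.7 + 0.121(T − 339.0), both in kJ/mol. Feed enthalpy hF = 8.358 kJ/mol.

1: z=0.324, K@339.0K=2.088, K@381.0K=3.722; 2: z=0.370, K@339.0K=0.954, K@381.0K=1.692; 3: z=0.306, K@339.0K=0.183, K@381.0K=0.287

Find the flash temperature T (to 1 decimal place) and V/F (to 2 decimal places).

T = 344.1 K, V/F = 0.27

Adiabatic flash: solve Rachford–Rice at each trial T, then check hF = ψ·hV(T) + (1−ψ)·hL(T).
  T = 339.0 K: K = (2.088, 0.954, 0.183), RR gives ψ = 0.152, H_out = 4.205 kJ/mol
  T = 381.0 K: K = (3.722, 1.692, 0.287), RR gives ψ = 0.740, H_out = 26.433 kJ/mol
  T = 360.0 K: K = (2.835, 1.292, 0.232), RR gives ψ = 0.529, H_out = 17.954 kJ/mol
  T = 349.5 K: K = (2.444, 1.115, 0.207), RR gives ψ = 0.373, H_out = 12.129 kJ/mol
  T = 344.2 K: K = (2.260, 1.032, 0.195), RR gives ψ = 0.272, H_out = 8.468 kJ/mol
  T = 341.6 K: K = (2.173, 0.992, 0.189), RR gives ψ = 0.215, H_out = 6.432 kJ/mol
  T = 342.9 K: K = (2.216, 1.012, 0.192), RR gives ψ = 0.244, H_out = 7.472 kJ/mol
Linear interpolation between T = 342.9 (H_out = 7.472) and T = 344.2 (H_out = 8.468) on hF = 8.358 gives T ≈ 344.1 K, at which ψ = 0.27.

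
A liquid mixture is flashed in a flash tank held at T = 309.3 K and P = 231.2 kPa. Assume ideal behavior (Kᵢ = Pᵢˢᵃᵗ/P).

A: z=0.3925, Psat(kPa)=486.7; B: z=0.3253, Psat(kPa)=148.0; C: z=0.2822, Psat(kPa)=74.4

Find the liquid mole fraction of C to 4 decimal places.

x_C = 0.3302

Raoult's law: Kᵢ = Pᵢˢᵃᵗ/P = Pᵢˢᵃᵗ/231.2.
  K_A = 486.7/231.2 = 2.105104, K_B = 148.0/231.2 = 0.640138, K_C = 74.4/231.2 = 0.321799
Let β = V/F and solve Σ zᵢ(Kᵢ−1)/(1+β(Kᵢ−1)) = 0.
g(0) = ΣzᵢKᵢ − 1 = 0.1253 and g(1) = 1 − Σzᵢ/Kᵢ = -0.5716, so a root lies in (0, 1).
Iterate (Newton) starting at β = 0.5:
  β = 0.5000: g = -0.15295, g' = -0.5587 → β = 0.2262
  β = 0.2262: g = -0.00651, g' = -0.5378 → β = 0.2141
  β = 0.2141: g = 0.00002, g' = -0.5406 → β = 0.2142
Converged at β = 0.2142.
Compositions from xᵢ = zᵢ/(1+β(Kᵢ−1)), yᵢ = Kᵢxᵢ:
  A: x = 0.3174, y = 0.6681
  B: x = 0.3525, y = 0.2256
  C: x = 0.3302, y = 0.1062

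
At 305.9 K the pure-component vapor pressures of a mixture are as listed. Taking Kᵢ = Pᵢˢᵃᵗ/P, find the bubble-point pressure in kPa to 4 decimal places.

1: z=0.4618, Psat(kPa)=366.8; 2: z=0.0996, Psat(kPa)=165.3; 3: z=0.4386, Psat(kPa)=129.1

At the bubble point ψ → 0, so ΣzᵢKᵢ = 1 with Kᵢ = Pᵢˢᵃᵗ/P ⇒ P = ΣzᵢPᵢˢᵃᵗ.
P = 0.4618·366.8 + 0.0996·165.3 + 0.4386·129.1 = 242.4754 kPa

Pbub = 242.4754 kPa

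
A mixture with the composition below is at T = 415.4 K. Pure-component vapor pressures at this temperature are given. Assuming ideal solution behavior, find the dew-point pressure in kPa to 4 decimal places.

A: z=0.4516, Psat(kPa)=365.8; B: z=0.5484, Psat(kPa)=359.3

Pdew = 362.2066 kPa

At the dew point ψ → 1, so Σzᵢ/Kᵢ = 1 with Kᵢ = Pᵢˢᵃᵗ/P ⇒ 1/P = Σzᵢ/Pᵢˢᵃᵗ.
1/P = 0.4516/365.8 + 0.5484/359.3 = 0.0027609 ⇒ P = 362.2066 kPa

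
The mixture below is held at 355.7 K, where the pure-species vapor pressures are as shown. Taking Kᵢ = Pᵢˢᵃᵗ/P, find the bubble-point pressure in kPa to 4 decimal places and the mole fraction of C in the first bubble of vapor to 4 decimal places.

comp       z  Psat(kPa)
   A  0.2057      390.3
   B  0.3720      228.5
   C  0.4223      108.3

At the bubble point ψ → 0, so ΣzᵢKᵢ = 1 with Kᵢ = Pᵢˢᵃᵗ/P ⇒ P = ΣzᵢPᵢˢᵃᵗ.
P = 0.2057·390.3 + 0.3720·228.5 + 0.4223·108.3 = 211.0218 kPa
yᵢ = zᵢPᵢˢᵃᵗ/P ⇒ y_C = 0.4223·108.3/211.0218 = 0.2167

Pbub = 211.0218 kPa, y_C = 0.2167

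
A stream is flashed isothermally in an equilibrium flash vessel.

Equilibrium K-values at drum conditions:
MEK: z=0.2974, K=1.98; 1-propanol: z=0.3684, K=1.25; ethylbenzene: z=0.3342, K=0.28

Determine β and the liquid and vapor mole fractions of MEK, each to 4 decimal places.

β = 0.3084, x_MEK = 0.2284, y_MEK = 0.4522

Rachford–Rice: g(β) = Σ zᵢ(Kᵢ−1)/(1+β(Kᵢ−1)) = 0.
Check two-phase: ΣzᵢKᵢ = 1.1429 > 1 and Σzᵢ/Kᵢ = 1.6385 > 1, so g(0) = 0.1429 > 0 and g(1) = -0.6385 < 0.
Newton iteration, β⁰ = 0.63:
  β = 0.6300: g = -0.18061, g' = -0.7067 → β = 0.3744
  β = 0.3744: g = -0.03200, g' = -0.4968 → β = 0.3100
  β = 0.3100: g = -0.00075, g' = -0.4750 → β = 0.3084
Converged at β = 0.3084.
Compositions from xᵢ = zᵢ/(1+β(Kᵢ−1)), yᵢ = Kᵢxᵢ:
  MEK: x = 0.2284, y = 0.4522
  1-propanol: x = 0.3420, y = 0.4275
  ethylbenzene: x = 0.4296, y = 0.1203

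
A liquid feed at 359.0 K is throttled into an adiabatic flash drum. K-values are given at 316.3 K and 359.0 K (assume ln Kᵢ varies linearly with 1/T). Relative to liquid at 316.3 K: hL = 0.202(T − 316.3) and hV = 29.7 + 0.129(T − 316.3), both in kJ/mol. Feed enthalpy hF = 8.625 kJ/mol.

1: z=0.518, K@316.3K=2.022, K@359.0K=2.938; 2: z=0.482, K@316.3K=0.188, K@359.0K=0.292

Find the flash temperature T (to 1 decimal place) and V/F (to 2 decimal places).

T = 324.0 K, V/F = 0.24

Adiabatic flash: solve Rachford–Rice at each trial T, then check hF = ψ·hV(T) + (1−ψ)·hL(T).
  T = 316.3 K: K = (2.022, 0.188), RR gives ψ = 0.166, H_out = 4.939 kJ/mol
  T = 359.0 K: K = (2.938, 0.292), RR gives ψ = 0.483, H_out = 21.463 kJ/mol
  T = 337.6 K: K = (2.465, 0.237), RR gives ψ = 0.350, H_out = 14.163 kJ/mol
  T = 327.0 K: K = (2.241, 0.212), RR gives ψ = 0.269, H_out = 9.944 kJ/mol
  T = 321.6 K: K = (2.129, 0.200), RR gives ψ = 0.221, H_out = 7.537 kJ/mol
  T = 324.3 K: K = (2.185, 0.206), RR gives ψ = 0.246, H_out = 8.767 kJ/mol
  T = 323.0 K: K = (2.158, 0.203), RR gives ψ = 0.234, H_out = 8.182 kJ/mol
Linear interpolation between T = 323.0 (H_out = 8.182) and T = 324.3 (H_out = 8.767) on hF = 8.625 gives T ≈ 324.0 K, at which ψ = 0.24.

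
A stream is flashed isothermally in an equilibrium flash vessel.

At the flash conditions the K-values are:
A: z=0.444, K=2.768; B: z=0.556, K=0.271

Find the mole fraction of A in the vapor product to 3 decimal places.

y_A = 0.808

Let ψ = V/F and solve Σ zᵢ(Kᵢ−1)/(1+ψ(Kᵢ−1)) = 0.
Feasibility: ΣzᵢKᵢ = 1.380, Σzᵢ/Kᵢ = 2.212 — both > 1, two phases present.
Binary case is linear: z₁(K₁−1)(1+ψ(K₂−1)) + z₂(K₂−1)(1+ψ(K₁−1)) = 0
⇒ ψ = [z₁(K₁−1)+z₂(K₂−1)] / [−(K₁−1)(K₂−1)] = 0.3797/1.2889 = 0.295
Compositions from xᵢ = zᵢ/(1+ψ(Kᵢ−1)), yᵢ = Kᵢxᵢ:
  A: x = 0.292, y = 0.808
  B: x = 0.708, y = 0.192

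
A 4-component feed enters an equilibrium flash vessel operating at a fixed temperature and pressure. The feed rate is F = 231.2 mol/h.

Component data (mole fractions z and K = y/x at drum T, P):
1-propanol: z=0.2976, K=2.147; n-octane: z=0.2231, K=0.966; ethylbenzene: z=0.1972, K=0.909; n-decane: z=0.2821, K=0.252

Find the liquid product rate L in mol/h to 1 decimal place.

Material balance + equilibrium reduce to Σ zᵢ(Kᵢ−1)/(1+V/F(Kᵢ−1)) = 0.
g(0) = ΣzᵢKᵢ − 1 = 0.1048 and g(1) = 1 − Σzᵢ/Kᵢ = -0.7060, so a root lies in (0, 1).
Newton iteration, V/F⁰ = 0.5:
  V/F = 0.5000: g = -0.14666, g' = -0.5630 → V/F = 0.2395
  V/F = 0.2395: g = -0.01526, g' = -0.4772 → V/F = 0.2075
Converged at V/F = 0.2075.
Then V = V/F·F = 0.2075·231.2 = 48.0 mol/h and L = F − V = 183.2 mol/h.

L = 183.2 mol/h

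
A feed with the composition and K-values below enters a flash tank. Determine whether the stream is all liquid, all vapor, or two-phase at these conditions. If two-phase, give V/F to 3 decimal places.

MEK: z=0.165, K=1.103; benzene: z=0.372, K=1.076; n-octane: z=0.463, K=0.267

ΣzᵢKᵢ = 0.706; Σzᵢ/Kᵢ = 2.229.
Since ΣzᵢKᵢ < 1 the mixture is below its bubble point — single liquid phase.

all liquid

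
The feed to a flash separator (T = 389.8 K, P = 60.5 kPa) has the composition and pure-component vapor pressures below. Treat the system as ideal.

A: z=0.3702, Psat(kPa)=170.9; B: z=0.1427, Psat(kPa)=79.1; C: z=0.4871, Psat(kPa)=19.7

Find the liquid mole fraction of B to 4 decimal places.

x_B = 0.1279

Raoult's law: Kᵢ = Pᵢˢᵃᵗ/P = Pᵢˢᵃᵗ/60.5.
  K_A = 170.9/60.5 = 2.824793, K_B = 79.1/60.5 = 1.307438, K_C = 19.7/60.5 = 0.325620
Material balance + equilibrium reduce to Σ zᵢ(Kᵢ−1)/(1+V/F(Kᵢ−1)) = 0.
g(0) = ΣzᵢKᵢ − 1 = 0.3909 and g(1) = 1 − Σzᵢ/Kᵢ = -0.7361, so a root lies in (0, 1).
Iterate (Newton) starting at V/F = 0.5:
  V/F = 0.5000: g = -0.10434, g' = -0.8514 → V/F = 0.3775
  V/F = 0.3775: g = -0.00134, g' = -0.8417 → V/F = 0.3759
Converged at V/F = 0.3759.
Compositions from xᵢ = zᵢ/(1+V/F(Kᵢ−1)), yᵢ = Kᵢxᵢ:
  A: x = 0.2196, y = 0.6203
  B: x = 0.1279, y = 0.1672
  C: x = 0.6525, y = 0.2125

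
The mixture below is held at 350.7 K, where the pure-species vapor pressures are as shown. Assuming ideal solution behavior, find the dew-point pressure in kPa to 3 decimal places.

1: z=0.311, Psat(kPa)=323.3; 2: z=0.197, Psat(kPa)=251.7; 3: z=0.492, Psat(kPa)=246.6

Pdew = 267.396 kPa

At the dew point ψ → 1, so Σzᵢ/Kᵢ = 1 with Kᵢ = Pᵢˢᵃᵗ/P ⇒ 1/P = Σzᵢ/Pᵢˢᵃᵗ.
1/P = 0.311/323.3 + 0.197/251.7 + 0.492/246.6 = 0.003740 ⇒ P = 267.396 kPa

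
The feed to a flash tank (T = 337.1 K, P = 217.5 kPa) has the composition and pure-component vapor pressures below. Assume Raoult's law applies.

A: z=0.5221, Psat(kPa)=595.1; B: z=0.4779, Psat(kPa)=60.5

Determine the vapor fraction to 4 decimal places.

Raoult's law: Kᵢ = Pᵢˢᵃᵗ/P = Pᵢˢᵃᵗ/217.5.
  K_A = 595.1/217.5 = 2.736092, K_B = 60.5/217.5 = 0.278161
Rachford–Rice: g(ψ) = Σ zᵢ(Kᵢ−1)/(1+ψ(Kᵢ−1)) = 0.
Feasibility: ΣzᵢKᵢ = 1.5614, Σzᵢ/Kᵢ = 1.9089 — both > 1, two phases present.
Binary case is linear: z₁(K₁−1)(1+ψ(K₂−1)) + z₂(K₂−1)(1+ψ(K₁−1)) = 0
⇒ ψ = [z₁(K₁−1)+z₂(K₂−1)] / [−(K₁−1)(K₂−1)] = 0.56145/1.25318 = 0.4480

ψ = 0.4480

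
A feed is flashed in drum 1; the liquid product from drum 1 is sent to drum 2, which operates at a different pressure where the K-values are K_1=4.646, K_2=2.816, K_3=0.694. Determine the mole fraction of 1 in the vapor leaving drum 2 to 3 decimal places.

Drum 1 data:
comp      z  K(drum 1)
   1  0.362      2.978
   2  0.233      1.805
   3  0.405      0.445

y_1 (drum 2) = 0.196

Drum 1:
Let ψ₁ = V/F and solve Σ zᵢ(Kᵢ−1)/(1+ψ₁(Kᵢ−1)) = 0.
Feasibility: ΣzᵢKᵢ = 1.679, Σzᵢ/Kᵢ = 1.161 — both > 1, two phases present.
Newton–Raphson from ψ₁ = 0.5:
  ψ₁ = 0.500: g = 0.1826, g' = -0.674 → ψ₁ = 0.771
  ψ₁ = 0.771: g = 0.0064, g' = -0.661 → ψ₁ = 0.781
Converged at ψ₁ = 0.781.
Drum-1 compositions:
  1: x = 0.142, y = 0.424
  2: x = 0.143, y = 0.258
  3: x = 0.715, y = 0.318
Drum-2 feed = drum-1 liquid: z₂ = (0.1423, 0.1431, 0.7146).
Drum 2:
Newton iteration, ψ₂⁰ = 0.5:
  ψ₂ = 0.500: g = 0.0618, g' = -0.460 → ψ₂ = 0.634
  ψ₂ = 0.634: g = 0.0060, g' = -0.377 → ψ₂ = 0.650
Converged at ψ₂ = 0.650.
  1: x = 0.042, y = 0.196
  2: x = 0.066, y = 0.185
  3: x = 0.892, y = 0.619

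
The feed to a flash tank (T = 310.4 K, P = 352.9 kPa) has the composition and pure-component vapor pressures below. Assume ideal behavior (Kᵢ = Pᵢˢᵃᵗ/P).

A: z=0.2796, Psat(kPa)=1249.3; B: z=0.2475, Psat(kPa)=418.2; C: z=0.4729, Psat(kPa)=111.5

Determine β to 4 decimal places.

β = 0.3429

Raoult's law: Kᵢ = Pᵢˢᵃᵗ/P = Pᵢˢᵃᵗ/352.9.
  K_A = 1249.3/352.9 = 3.540096, K_B = 418.2/352.9 = 1.185038, K_C = 111.5/352.9 = 0.315954
Rachford–Rice: g(β) = Σ zᵢ(Kᵢ−1)/(1+β(Kᵢ−1)) = 0.
Check two-phase: ΣzᵢKᵢ = 1.4325 > 1 and Σzᵢ/Kᵢ = 1.7846 > 1, so g(0) = 0.4325 > 0 and g(1) = -0.7846 < 0.
Newton–Raphson from β = 0.62:
  β = 0.6200: g = -0.24480, g' = -0.9461 → β = 0.3613
  β = 0.3613: g = -0.01638, g' = -0.8884 → β = 0.3428
  β = 0.3428: g = 0.00011, g' = -0.9006 → β = 0.3429
Converged at β = 0.3429.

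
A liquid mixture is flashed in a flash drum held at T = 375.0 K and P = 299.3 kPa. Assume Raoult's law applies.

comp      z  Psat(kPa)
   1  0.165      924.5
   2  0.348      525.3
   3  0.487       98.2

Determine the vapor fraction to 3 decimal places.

Raoult's law: Kᵢ = Pᵢˢᵃᵗ/P = Pᵢˢᵃᵗ/299.3.
  K_1 = 924.5/299.3 = 3.08887, K_2 = 525.3/299.3 = 1.75510, K_3 = 98.2/299.3 = 0.32810
Let ψ = V/F and solve Σ zᵢ(Kᵢ−1)/(1+ψ(Kᵢ−1)) = 0.
Feasibility: ΣzᵢKᵢ = 1.280, Σzᵢ/Kᵢ = 1.736 — both > 1, two phases present.
Newton–Raphson from ψ = 0.34:
  ψ = 0.340: g = -0.0135, g' = -0.741 → ψ = 0.322
Converged at ψ = 0.322.

ψ = 0.322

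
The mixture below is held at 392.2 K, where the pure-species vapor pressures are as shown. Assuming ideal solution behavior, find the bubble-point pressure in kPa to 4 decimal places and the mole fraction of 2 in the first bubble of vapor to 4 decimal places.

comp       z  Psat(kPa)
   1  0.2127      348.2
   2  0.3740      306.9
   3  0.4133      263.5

Pbub = 297.7473 kPa, y_2 = 0.3855

At the bubble point ψ → 0, so ΣzᵢKᵢ = 1 with Kᵢ = Pᵢˢᵃᵗ/P ⇒ P = ΣzᵢPᵢˢᵃᵗ.
P = 0.2127·348.2 + 0.3740·306.9 + 0.4133·263.5 = 297.7473 kPa
yᵢ = zᵢPᵢˢᵃᵗ/P ⇒ y_2 = 0.3740·306.9/297.7473 = 0.3855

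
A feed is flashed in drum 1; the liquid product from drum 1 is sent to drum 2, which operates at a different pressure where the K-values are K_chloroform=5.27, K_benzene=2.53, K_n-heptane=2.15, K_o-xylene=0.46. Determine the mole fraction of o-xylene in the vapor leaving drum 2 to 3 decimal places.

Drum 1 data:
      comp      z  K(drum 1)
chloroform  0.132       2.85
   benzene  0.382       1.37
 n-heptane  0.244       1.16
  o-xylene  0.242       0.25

Drum 1:
Material balance + equilibrium reduce to Σ zᵢ(Kᵢ−1)/(1+ψ₁(Kᵢ−1)) = 0.
g(0) = ΣzᵢKᵢ − 1 = 0.243 and g(1) = 1 − Σzᵢ/Kᵢ = -0.503, so a root lies in (0, 1).
Iterate (Newton) starting at ψ₁ = 0.32:
  ψ₁ = 0.320: g = 0.0781, g' = -0.461 → ψ₁ = 0.489
  ψ₁ = 0.489: g = -0.0026, g' = -0.507 → ψ₁ = 0.484
Converged at ψ₁ = 0.484.
Drum-1 compositions:
  chloroform: x = 0.070, y = 0.198
  benzene: x = 0.324, y = 0.444
  n-heptane: x = 0.226, y = 0.263
  o-xylene: x = 0.380, y = 0.095
Drum-2 feed = drum-1 liquid: z₂ = (0.0696, 0.3240, 0.2265, 0.3799).
Drum 2:
Newton iteration, ψ₂⁰ = 0.63:
  ψ₂ = 0.630: g = 0.1731, g' = -0.645 → ψ₂ = 0.898
Converged at ψ₂ = 0.898.
  chloroform: x = 0.014, y = 0.076
  benzene: x = 0.136, y = 0.345
  n-heptane: x = 0.111, y = 0.240
  o-xylene: x = 0.738, y = 0.339

y_o-xylene (drum 2) = 0.339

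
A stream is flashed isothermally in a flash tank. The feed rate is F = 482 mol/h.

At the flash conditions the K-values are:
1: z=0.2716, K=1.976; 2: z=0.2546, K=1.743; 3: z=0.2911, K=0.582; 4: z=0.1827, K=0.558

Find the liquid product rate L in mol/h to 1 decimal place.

L = 154.9 mol/h

Newton–Raphson from ψ = 0.5:
  ψ = 0.5000: g = 0.05858, g' = -0.3317 → ψ = 0.6766
  ψ = 0.6766: g = 0.00066, g' = -0.3276 → ψ = 0.6786
Converged at ψ = 0.6786.
Then V = ψ·F = 0.6786·482 = 327.1 mol/h and L = F − V = 154.9 mol/h.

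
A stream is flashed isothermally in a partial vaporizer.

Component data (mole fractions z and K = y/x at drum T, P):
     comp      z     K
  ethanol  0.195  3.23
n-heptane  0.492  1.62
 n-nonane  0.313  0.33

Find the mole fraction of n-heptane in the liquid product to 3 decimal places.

Rachford–Rice: g(ψ) = Σ zᵢ(Kᵢ−1)/(1+ψ(Kᵢ−1)) = 0.
g(0) = ΣzᵢKᵢ − 1 = 0.530 and g(1) = 1 − Σzᵢ/Kᵢ = -0.313, so a root lies in (0, 1).
Newton iteration, ψ⁰ = 0.5:
  ψ = 0.500: g = 0.1231, g' = -0.645 → ψ = 0.691
  ψ = 0.691: g = -0.0058, g' = -0.730 → ψ = 0.683
Converged at ψ = 0.683.
Compositions from xᵢ = zᵢ/(1+ψ(Kᵢ−1)), yᵢ = Kᵢxᵢ:
  ethanol: x = 0.077, y = 0.250
  n-heptane: x = 0.346, y = 0.560
  n-nonane: x = 0.577, y = 0.190

x_n-heptane = 0.346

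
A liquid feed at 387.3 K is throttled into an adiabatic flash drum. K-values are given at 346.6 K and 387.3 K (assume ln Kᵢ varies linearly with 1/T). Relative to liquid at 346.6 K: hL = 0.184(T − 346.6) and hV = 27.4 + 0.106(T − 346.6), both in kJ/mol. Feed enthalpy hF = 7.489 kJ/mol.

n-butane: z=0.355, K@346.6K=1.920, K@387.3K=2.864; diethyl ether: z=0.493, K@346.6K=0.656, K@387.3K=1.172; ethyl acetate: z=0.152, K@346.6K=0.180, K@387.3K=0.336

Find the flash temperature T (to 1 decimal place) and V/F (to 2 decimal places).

Adiabatic flash: solve Rachford–Rice at each trial T, then check hF = ψ·hV(T) + (1−ψ)·hL(T).
  T = 346.6 K: K = (1.920, 0.656, 0.180), RR gives ψ = 0.072, H_out = 1.970 kJ/mol
  T = 387.3 K: K = (2.864, 1.172, 0.336), RR gives ψ = 1.000, H_out = 31.714 kJ/mol
  T = 367.0 K: K = (2.372, 0.892, 0.250), RR gives ψ = 0.606, H_out = 19.396 kJ/mol
  T = 356.8 K: K = (2.141, 0.768, 0.213), RR gives ψ = 0.350, H_out = 11.189 kJ/mol
  T = 351.7 K: K = (2.029, 0.711, 0.196), RR gives ψ = 0.213, H_out = 6.702 kJ/mol
  T = 354.2 K: K = (2.083, 0.739, 0.204), RR gives ψ = 0.281, H_out = 8.929 kJ/mol
  T = 352.9 K: K = (2.055, 0.724, 0.200), RR gives ψ = 0.246, H_out = 7.778 kJ/mol
Linear interpolation between T = 351.7 (H_out = 6.702) and T = 352.9 (H_out = 7.778) on hF = 7.489 gives T ≈ 352.6 K, at which ψ = 0.24.

T = 352.6 K, V/F = 0.24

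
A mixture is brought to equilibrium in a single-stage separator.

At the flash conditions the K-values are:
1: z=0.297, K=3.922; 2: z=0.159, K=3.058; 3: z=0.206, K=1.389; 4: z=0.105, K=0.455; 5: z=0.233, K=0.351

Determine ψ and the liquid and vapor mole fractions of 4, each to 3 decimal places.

Newton iteration, ψ⁰ = 0.5:
  ψ = 0.500: g = 0.2785, g' = -0.878 → ψ = 0.817
  ψ = 0.817: g = 0.0139, g' = -0.879 → ψ = 0.833
Converged at ψ = 0.833.
Compositions from xᵢ = zᵢ/(1+ψ(Kᵢ−1)), yᵢ = Kᵢxᵢ:
  1: x = 0.087, y = 0.339
  2: x = 0.059, y = 0.179
  3: x = 0.156, y = 0.216
  4: x = 0.192, y = 0.087
  5: x = 0.507, y = 0.178

ψ = 0.833, x_4 = 0.192, y_4 = 0.087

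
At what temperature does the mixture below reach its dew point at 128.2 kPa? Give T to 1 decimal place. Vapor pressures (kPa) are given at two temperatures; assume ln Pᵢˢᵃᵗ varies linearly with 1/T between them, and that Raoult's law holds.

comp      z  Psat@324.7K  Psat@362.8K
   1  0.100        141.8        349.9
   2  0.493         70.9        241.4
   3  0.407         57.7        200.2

T = 343.5 K

Dew-point temperature: Σzᵢ·P/Pᵢˢᵃᵗ(T) = 1. Interpolate ln Pᵢˢᵃᵗ = aᵢ + bᵢ/T.
  T = 324.7 K: ΣzᵢP/Pᵢˢᵃᵗ = 1.8861
  T = 362.8 K: ΣzᵢP/Pᵢˢᵃᵗ = 0.5591
  T = 343.8 K: ΣzᵢP/Pᵢˢᵃᵗ = 0.9906
  T = 334.2 K: ΣzᵢP/Pᵢˢᵃᵗ = 1.3564
  T = 339.0 K: ΣzᵢP/Pᵢˢᵃᵗ = 1.1565
  T = 341.4 K: ΣzᵢP/Pᵢˢᵃᵗ = 1.0697
Interpolating between 341.4 K and 343.8 K gives T ≈ 343.5 K.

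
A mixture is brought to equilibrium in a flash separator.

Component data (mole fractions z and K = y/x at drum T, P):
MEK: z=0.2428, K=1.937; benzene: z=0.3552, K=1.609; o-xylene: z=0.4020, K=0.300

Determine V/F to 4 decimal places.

V/F = 0.3079

Material balance + equilibrium reduce to Σ zᵢ(Kᵢ−1)/(1+V/F(Kᵢ−1)) = 0.
Check two-phase: ΣzᵢKᵢ = 1.1624 > 1 and Σzᵢ/Kᵢ = 1.6861 > 1, so g(0) = 0.1624 > 0 and g(1) = -0.6861 < 0.
Newton iteration, V/F⁰ = 0.5:
  V/F = 0.5000: g = -0.11218, g' = -0.6425 → V/F = 0.3254
  V/F = 0.3254: g = -0.00952, g' = -0.5473 → V/F = 0.3080
  V/F = 0.3080: g = -0.00005, g' = -0.5419 → V/F = 0.3079
Converged at V/F = 0.3079.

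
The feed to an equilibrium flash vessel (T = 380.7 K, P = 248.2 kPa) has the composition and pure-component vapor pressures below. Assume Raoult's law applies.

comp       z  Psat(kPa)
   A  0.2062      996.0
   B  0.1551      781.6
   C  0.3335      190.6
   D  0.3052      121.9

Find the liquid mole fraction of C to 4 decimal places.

Raoult's law: Kᵢ = Pᵢˢᵃᵗ/P = Pᵢˢᵃᵗ/248.2.
  K_A = 996.0/248.2 = 4.012893, K_B = 781.6/248.2 = 3.149073, K_C = 190.6/248.2 = 0.767929, K_D = 121.9/248.2 = 0.491136
Newton–Raphson from ψ = 0.5:
  ψ = 0.5000: g = 0.11268, g' = -0.6296 → ψ = 0.6790
  ψ = 0.6790: g = 0.01036, g' = -0.5300 → ψ = 0.6985
  ψ = 0.6985: g = 0.00006, g' = -0.5245 → ψ = 0.6986
Converged at ψ = 0.6986.
Compositions from xᵢ = zᵢ/(1+ψ(Kᵢ−1)), yᵢ = Kᵢxᵢ:
  A: x = 0.0664, y = 0.2665
  B: x = 0.0620, y = 0.1953
  C: x = 0.3980, y = 0.3057
  D: x = 0.4735, y = 0.2326

x_C = 0.3980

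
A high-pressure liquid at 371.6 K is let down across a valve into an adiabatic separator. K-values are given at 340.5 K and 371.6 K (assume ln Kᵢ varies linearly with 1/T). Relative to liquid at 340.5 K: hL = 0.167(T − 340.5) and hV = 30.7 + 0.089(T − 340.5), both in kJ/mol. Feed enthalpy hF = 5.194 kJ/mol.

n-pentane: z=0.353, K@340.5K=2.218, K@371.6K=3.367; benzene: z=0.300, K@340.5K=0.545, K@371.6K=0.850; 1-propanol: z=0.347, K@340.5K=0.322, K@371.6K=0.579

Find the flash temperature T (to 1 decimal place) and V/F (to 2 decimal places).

Adiabatic flash: solve Rachford–Rice at each trial T, then check hF = ψ·hV(T) + (1−ψ)·hL(T).
  T = 340.5 K: K = (2.218, 0.545, 0.322), RR gives ψ = 0.082, H_out = 2.518 kJ/mol
  T = 371.6 K: K = (3.367, 0.850, 0.579), RR gives ψ = 0.846, H_out = 29.102 kJ/mol
  T = 356.1 K: K = (2.760, 0.688, 0.438), RR gives ψ = 0.410, H_out = 14.686 kJ/mol
  T = 348.3 K: K = (2.480, 0.614, 0.377), RR gives ψ = 0.245, H_out = 8.685 kJ/mol
  T = 344.4 K: K = (2.347, 0.579, 0.349), RR gives ψ = 0.165, H_out = 5.664 kJ/mol
  T = 342.4 K: K = (2.280, 0.561, 0.335), RR gives ψ = 0.123, H_out = 4.072 kJ/mol
Linear interpolation between T = 342.4 (H_out = 4.072) and T = 344.4 (H_out = 5.664) on hF = 5.194 gives T ≈ 343.8 K, at which ψ = 0.15.

T = 343.8 K, V/F = 0.15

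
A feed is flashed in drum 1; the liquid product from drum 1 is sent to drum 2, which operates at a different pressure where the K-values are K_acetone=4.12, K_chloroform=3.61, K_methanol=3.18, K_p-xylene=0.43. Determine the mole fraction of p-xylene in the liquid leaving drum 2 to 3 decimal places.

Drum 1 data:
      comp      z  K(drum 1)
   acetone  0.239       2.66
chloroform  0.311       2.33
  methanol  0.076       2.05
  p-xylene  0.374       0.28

x_p-xylene (drum 2) = 0.826

Drum 1:
Newton iteration, ψ₁⁰ = 0.48:
  ψ₁ = 0.480: g = 0.1148, g' = -0.899 → ψ₁ = 0.608
  ψ₁ = 0.608: g = -0.0039, g' = -0.976 → ψ₁ = 0.604
Converged at ψ₁ = 0.604.
Drum-1 compositions:
  acetone: x = 0.119, y = 0.318
  chloroform: x = 0.172, y = 0.402
  methanol: x = 0.047, y = 0.095
  p-xylene: x = 0.662, y = 0.185
Drum-2 feed = drum-1 liquid: z₂ = (0.1194, 0.1725, 0.0465, 0.6616).
Drum 2:
Let ψ₂ = V/F and solve Σ zᵢ(Kᵢ−1)/(1+ψ₂(Kᵢ−1)) = 0.
Feasibility: ΣzᵢKᵢ = 1.547, Σzᵢ/Kᵢ = 1.630 — both > 1, two phases present.
Iterate (Newton) starting at ψ₂ = 0.63:
  ψ₂ = 0.630: g = -0.2499, g' = -0.863 → ψ₂ = 0.340
  ψ₂ = 0.340: g = 0.0093, g' = -1.007 → ψ₂ = 0.350
Converged at ψ₂ = 0.350.
  acetone: x = 0.057, y = 0.235
  chloroform: x = 0.090, y = 0.326
  methanol: x = 0.026, y = 0.084
  p-xylene: x = 0.826, y = 0.355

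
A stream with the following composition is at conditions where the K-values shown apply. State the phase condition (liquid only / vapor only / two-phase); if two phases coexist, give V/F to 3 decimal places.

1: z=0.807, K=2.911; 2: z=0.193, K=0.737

ΣzᵢKᵢ = 2.491; Σzᵢ/Kᵢ = 0.539.
Since Σzᵢ/Kᵢ < 1 the mixture is above its dew point — single vapor phase.

vapor only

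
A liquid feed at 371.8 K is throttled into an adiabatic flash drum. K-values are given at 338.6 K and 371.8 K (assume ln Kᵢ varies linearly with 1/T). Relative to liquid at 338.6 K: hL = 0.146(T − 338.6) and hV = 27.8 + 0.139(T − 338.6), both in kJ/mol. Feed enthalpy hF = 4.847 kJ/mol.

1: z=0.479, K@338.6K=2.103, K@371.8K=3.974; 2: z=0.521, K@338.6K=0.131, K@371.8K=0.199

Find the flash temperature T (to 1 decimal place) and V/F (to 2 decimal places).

T = 342.7 K, V/F = 0.15

Adiabatic flash: solve Rachford–Rice at each trial T, then check hF = ψ·hV(T) + (1−ψ)·hL(T).
  T = 338.6 K: K = (2.103, 0.131), RR gives ψ = 0.079, H_out = 2.192 kJ/mol
  T = 371.8 K: K = (3.974, 0.199), RR gives ψ = 0.423, H_out = 16.503 kJ/mol
  T = 355.2 K: K = (2.934, 0.163), RR gives ψ = 0.303, H_out = 10.810 kJ/mol
  T = 346.9 K: K = (2.494, 0.147), RR gives ψ = 0.213, H_out = 7.107 kJ/mol
  T = 342.8 K: K = (2.295, 0.139), RR gives ψ = 0.154, H_out = 4.885 kJ/mol
  T = 340.7 K: K = (2.197, 0.135), RR gives ψ = 0.119, H_out = 3.601 kJ/mol
Linear interpolation between T = 340.7 (H_out = 3.601) and T = 342.8 (H_out = 4.885) on hF = 4.847 gives T ≈ 342.7 K, at which ψ = 0.15.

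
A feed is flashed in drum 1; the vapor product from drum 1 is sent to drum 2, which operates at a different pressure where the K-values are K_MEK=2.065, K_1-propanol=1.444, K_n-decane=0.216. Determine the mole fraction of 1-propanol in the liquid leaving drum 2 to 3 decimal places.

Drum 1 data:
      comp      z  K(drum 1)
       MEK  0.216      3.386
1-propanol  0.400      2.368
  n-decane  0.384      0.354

Drum 1:
Material balance + equilibrium reduce to Σ zᵢ(Kᵢ−1)/(1+ψ₁(Kᵢ−1)) = 0.
Check two-phase: ΣzᵢKᵢ = 1.815 > 1 and Σzᵢ/Kᵢ = 1.317 > 1, so g(0) = 0.815 > 0 and g(1) = -0.317 < 0.
Newton iteration, ψ₁⁰ = 0.61:
  ψ₁ = 0.610: g = 0.0988, g' = -0.863 → ψ₁ = 0.724
  ψ₁ = 0.724: g = -0.0026, g' = -0.920 → ψ₁ = 0.722
Converged at ψ₁ = 0.722.
Drum-1 compositions:
  MEK: x = 0.079, y = 0.269
  1-propanol: x = 0.201, y = 0.477
  n-decane: x = 0.719, y = 0.255
Drum-2 feed = drum-1 vapor: z₂ = (0.2687, 0.4766, 0.2547).
Drum 2:
Material balance + equilibrium reduce to Σ zᵢ(Kᵢ−1)/(1+ψ₂(Kᵢ−1)) = 0.
Feasibility: ΣzᵢKᵢ = 1.298, Σzᵢ/Kᵢ = 1.639 — both > 1, two phases present.
Iterate (Newton) starting at ψ₂ = 0.37:
  ψ₂ = 0.370: g = 0.1058, g' = -0.537 → ψ₂ = 0.567
  ψ₂ = 0.567: g = -0.0120, g' = -0.686 → ψ₂ = 0.550
  ψ₂ = 0.550: g = -0.0002, g' = -0.665 → ψ₂ = 0.549
Converged at ψ₂ = 0.549.
  MEK: x = 0.170, y = 0.350
  1-propanol: x = 0.383, y = 0.553
  n-decane: x = 0.447, y = 0.097

x_1-propanol (drum 2) = 0.383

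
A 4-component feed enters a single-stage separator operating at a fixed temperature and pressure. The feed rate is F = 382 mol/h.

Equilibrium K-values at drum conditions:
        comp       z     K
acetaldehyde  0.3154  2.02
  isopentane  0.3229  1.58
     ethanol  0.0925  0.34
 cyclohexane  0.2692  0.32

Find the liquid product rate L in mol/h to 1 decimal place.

Let β = V/F and solve Σ zᵢ(Kᵢ−1)/(1+β(Kᵢ−1)) = 0.
Feasibility: ΣzᵢKᵢ = 1.2649, Σzᵢ/Kᵢ = 1.4738 — both > 1, two phases present.
Iterate (Newton) starting at β = 0.5:
  β = 0.5000: g = -0.01025, g' = -0.5847 → β = 0.4825
  β = 0.4825: g = -0.00008, g' = -0.5762 → β = 0.4823
Converged at β = 0.4823.
Then V = β·F = 0.4823·382 = 184.3 mol/h and L = F − V = 197.7 mol/h.

L = 197.7 mol/h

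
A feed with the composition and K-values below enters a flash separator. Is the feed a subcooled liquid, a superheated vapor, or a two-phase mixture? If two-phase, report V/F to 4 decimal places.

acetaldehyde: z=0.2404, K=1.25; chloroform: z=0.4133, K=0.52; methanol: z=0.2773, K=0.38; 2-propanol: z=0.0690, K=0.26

ΣzᵢKᵢ = 0.6387; Σzᵢ/Kᵢ = 1.9822.
Since ΣzᵢKᵢ < 1 the mixture is below its bubble point — single liquid phase.

subcooled liquid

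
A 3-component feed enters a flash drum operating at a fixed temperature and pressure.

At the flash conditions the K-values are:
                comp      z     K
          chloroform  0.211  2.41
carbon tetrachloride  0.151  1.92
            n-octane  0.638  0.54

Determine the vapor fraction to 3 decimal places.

ψ = 0.253

Iterate (Newton) starting at ψ = 0.5:
  ψ = 0.500: g = -0.1115, g' = -0.432 → ψ = 0.242
  ψ = 0.242: g = 0.0053, g' = -0.490 → ψ = 0.253
Converged at ψ = 0.253.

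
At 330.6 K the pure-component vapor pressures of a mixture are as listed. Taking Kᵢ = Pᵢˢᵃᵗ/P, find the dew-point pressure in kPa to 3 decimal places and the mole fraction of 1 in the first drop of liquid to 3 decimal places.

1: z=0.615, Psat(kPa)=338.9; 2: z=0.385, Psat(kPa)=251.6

Pdew = 298.962 kPa, x_1 = 0.543

At the dew point ψ → 1, so Σzᵢ/Kᵢ = 1 with Kᵢ = Pᵢˢᵃᵗ/P ⇒ 1/P = Σzᵢ/Pᵢˢᵃᵗ.
1/P = 0.615/338.9 + 0.385/251.6 = 0.003345 ⇒ P = 298.962 kPa
xᵢ = zᵢP/Pᵢˢᵃᵗ ⇒ x_1 = 0.615·298.962/338.9 = 0.543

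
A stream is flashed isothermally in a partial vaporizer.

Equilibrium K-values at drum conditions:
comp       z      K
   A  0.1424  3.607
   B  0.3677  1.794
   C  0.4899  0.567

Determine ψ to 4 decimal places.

ψ = 0.7363

Rachford–Rice: g(ψ) = Σ zᵢ(Kᵢ−1)/(1+ψ(Kᵢ−1)) = 0.
g(0) = ΣzᵢKᵢ − 1 = 0.4511 and g(1) = 1 − Σzᵢ/Kᵢ = -0.1085, so a root lies in (0, 1).
Newton iteration, ψ⁰ = 0.5:
  ψ = 0.5000: g = 0.09941, g' = -0.4508 → ψ = 0.7205
  ψ = 0.7205: g = 0.00637, g' = -0.4046 → ψ = 0.7363
Converged at ψ = 0.7363.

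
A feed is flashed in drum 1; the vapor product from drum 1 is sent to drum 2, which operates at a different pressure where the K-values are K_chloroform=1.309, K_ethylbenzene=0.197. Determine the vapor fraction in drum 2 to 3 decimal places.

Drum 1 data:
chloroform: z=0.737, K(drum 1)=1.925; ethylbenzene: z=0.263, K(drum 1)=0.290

V/F (drum 2) = 0.510

Drum 1:
Rachford–Rice: g(ψ₁) = Σ zᵢ(Kᵢ−1)/(1+ψ₁(Kᵢ−1)) = 0.
g(0) = ΣzᵢKᵢ − 1 = 0.495 and g(1) = 1 − Σzᵢ/Kᵢ = -0.290, so a root lies in (0, 1).
Binary case is linear: z₁(K₁−1)(1+ψ₁(K₂−1)) + z₂(K₂−1)(1+ψ₁(K₁−1)) = 0
⇒ ψ₁ = [z₁(K₁−1)+z₂(K₂−1)] / [−(K₁−1)(K₂−1)] = 0.4950/0.6567 = 0.754
Drum-1 compositions:
  chloroform: x = 0.434, y = 0.836
  ethylbenzene: x = 0.566, y = 0.164
Drum-2 feed = drum-1 vapor: z₂ = (0.8359, 0.1641).
Drum 2:
Let ψ₂ = V/F and solve Σ zᵢ(Kᵢ−1)/(1+ψ₂(Kᵢ−1)) = 0.
Check two-phase: ΣzᵢKᵢ = 1.127 > 1 and Σzᵢ/Kᵢ = 1.471 > 1, so g(0) = 0.127 > 0 and g(1) = -0.471 < 0.
Binary case is linear: z₁(K₁−1)(1+ψ₂(K₂−1)) + z₂(K₂−1)(1+ψ₂(K₁−1)) = 0
⇒ ψ₂ = [z₁(K₁−1)+z₂(K₂−1)] / [−(K₁−1)(K₂−1)] = 0.1266/0.2481 = 0.510
  chloroform: x = 0.722, y = 0.945
  ethylbenzene: x = 0.278, y = 0.055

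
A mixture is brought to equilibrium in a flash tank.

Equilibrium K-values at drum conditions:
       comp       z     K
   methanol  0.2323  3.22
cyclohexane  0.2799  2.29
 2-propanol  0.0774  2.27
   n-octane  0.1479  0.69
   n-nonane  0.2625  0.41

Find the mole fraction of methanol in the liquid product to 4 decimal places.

x_methanol = 0.0782

Rachford–Rice: g(ψ) = Σ zᵢ(Kᵢ−1)/(1+ψ(Kᵢ−1)) = 0.
Check two-phase: ΣzᵢKᵢ = 1.7744 > 1 and Σzᵢ/Kᵢ = 1.0831 > 1, so g(0) = 0.7744 > 0 and g(1) = -0.0831 < 0.
Iterate (Newton) starting at ψ = 0.47:
  ψ = 0.4700: g = 0.27075, g' = -0.6981 → ψ = 0.8578
  ψ = 0.8578: g = 0.01995, g' = -0.6703 → ψ = 0.8876
  ψ = 0.8876: g = -0.00026, g' = -0.6884 → ψ = 0.8872
Converged at ψ = 0.8872.
Compositions from xᵢ = zᵢ/(1+ψ(Kᵢ−1)), yᵢ = Kᵢxᵢ:
  methanol: x = 0.0782, y = 0.2519
  cyclohexane: x = 0.1305, y = 0.2989
  2-propanol: x = 0.0364, y = 0.0826
  n-octane: x = 0.2040, y = 0.1408
  n-nonane: x = 0.5509, y = 0.2258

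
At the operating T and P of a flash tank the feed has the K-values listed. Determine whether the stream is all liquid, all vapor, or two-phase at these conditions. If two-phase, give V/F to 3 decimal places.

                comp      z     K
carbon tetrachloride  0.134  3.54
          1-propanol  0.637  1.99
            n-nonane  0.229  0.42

all vapor

ΣzᵢKᵢ = 1.838; Σzᵢ/Kᵢ = 0.903.
Since Σzᵢ/Kᵢ < 1 the mixture is above its dew point — single vapor phase.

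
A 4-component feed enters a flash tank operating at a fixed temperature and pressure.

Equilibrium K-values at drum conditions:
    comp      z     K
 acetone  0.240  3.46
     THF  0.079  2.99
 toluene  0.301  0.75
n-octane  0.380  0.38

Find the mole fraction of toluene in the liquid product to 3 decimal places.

x_toluene = 0.333

Iterate (Newton) starting at ψ = 0.35:
  ψ = 0.350: g = 0.0266, g' = -0.789 → ψ = 0.384
Converged at ψ = 0.384.
Compositions from xᵢ = zᵢ/(1+ψ(Kᵢ−1)), yᵢ = Kᵢxᵢ:
  acetone: x = 0.123, y = 0.427
  THF: x = 0.045, y = 0.134
  toluene: x = 0.333, y = 0.250
  n-octane: x = 0.499, y = 0.190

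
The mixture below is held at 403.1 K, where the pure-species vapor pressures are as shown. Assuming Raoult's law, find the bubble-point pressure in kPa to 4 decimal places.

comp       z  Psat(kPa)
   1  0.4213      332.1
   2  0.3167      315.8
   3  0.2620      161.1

Pbub = 282.1358 kPa

At the bubble point ψ → 0, so ΣzᵢKᵢ = 1 with Kᵢ = Pᵢˢᵃᵗ/P ⇒ P = ΣzᵢPᵢˢᵃᵗ.
P = 0.4213·332.1 + 0.3167·315.8 + 0.2620·161.1 = 282.1358 kPa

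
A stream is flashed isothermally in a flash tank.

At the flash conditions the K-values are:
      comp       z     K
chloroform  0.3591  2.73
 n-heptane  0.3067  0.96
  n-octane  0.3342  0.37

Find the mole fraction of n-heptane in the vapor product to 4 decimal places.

y_n-heptane = 0.3007

Rachford–Rice: g(V/F) = Σ zᵢ(Kᵢ−1)/(1+V/F(Kᵢ−1)) = 0.
Check two-phase: ΣzᵢKᵢ = 1.3984 > 1 and Σzᵢ/Kᵢ = 1.3543 > 1, so g(0) = 0.3984 > 0 and g(1) = -0.3543 < 0.
Iterate (Newton) starting at V/F = 0.5:
  V/F = 0.5000: g = 0.01322, g' = -0.5922 → V/F = 0.5223
Converged at V/F = 0.5223.
Compositions from xᵢ = zᵢ/(1+V/F(Kᵢ−1)), yᵢ = Kᵢxᵢ:
  chloroform: x = 0.1886, y = 0.5150
  n-heptane: x = 0.3132, y = 0.3007
  n-octane: x = 0.4981, y = 0.1843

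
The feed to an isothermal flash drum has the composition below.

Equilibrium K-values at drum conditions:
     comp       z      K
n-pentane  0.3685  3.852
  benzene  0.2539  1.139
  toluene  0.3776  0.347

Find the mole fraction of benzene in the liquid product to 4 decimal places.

Newton iteration, ψ⁰ = 0.5:
  ψ = 0.5000: g = 0.10010, g' = -0.8685 → ψ = 0.6153
  ψ = 0.6153: g = 0.00186, g' = -0.8490 → ψ = 0.6174
Converged at ψ = 0.6174.
Compositions from xᵢ = zᵢ/(1+ψ(Kᵢ−1)), yᵢ = Kᵢxᵢ:
  n-pentane: x = 0.1335, y = 0.5141
  benzene: x = 0.2338, y = 0.2663
  toluene: x = 0.6327, y = 0.2195

x_benzene = 0.2338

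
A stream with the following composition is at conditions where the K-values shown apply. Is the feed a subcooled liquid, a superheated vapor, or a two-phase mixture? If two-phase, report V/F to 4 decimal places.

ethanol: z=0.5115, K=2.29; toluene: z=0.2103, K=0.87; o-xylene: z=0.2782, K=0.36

ΣzᵢKᵢ = 1.4544; Σzᵢ/Kᵢ = 1.2379.
Both exceed 1, so a two-phase solution exists.
Rachford–Rice: g(ψ) = Σ zᵢ(Kᵢ−1)/(1+ψ(Kᵢ−1)) = 0.
Newton iteration, ψ⁰ = 0.64:
  ψ = 0.6400: g = 0.03004, g' = -0.5865 → ψ = 0.6912
  ψ = 0.6912: g = -0.00053, g' = -0.6086 → ψ = 0.6904
Converged at ψ = 0.6904.

two-phase, V/F = 0.6904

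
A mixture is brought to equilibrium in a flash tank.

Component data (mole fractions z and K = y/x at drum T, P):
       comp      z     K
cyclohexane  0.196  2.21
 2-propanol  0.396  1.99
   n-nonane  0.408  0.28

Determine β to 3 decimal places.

Let β = V/F and solve Σ zᵢ(Kᵢ−1)/(1+β(Kᵢ−1)) = 0.
g(0) = ΣzᵢKᵢ − 1 = 0.335 and g(1) = 1 − Σzᵢ/Kᵢ = -0.745, so a root lies in (0, 1).
Newton–Raphson from β = 0.57:
  β = 0.570: g = -0.1073, g' = -0.868 → β = 0.446
  β = 0.446: g = -0.0070, g' = -0.767 → β = 0.437
Converged at β = 0.437.

β = 0.437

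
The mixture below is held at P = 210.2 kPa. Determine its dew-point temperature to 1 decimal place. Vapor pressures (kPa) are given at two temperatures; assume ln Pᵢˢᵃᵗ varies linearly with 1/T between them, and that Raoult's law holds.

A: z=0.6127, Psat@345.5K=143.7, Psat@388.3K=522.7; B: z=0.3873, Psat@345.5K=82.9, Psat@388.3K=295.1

T = 365.3 K

Dew-point temperature: Σzᵢ·P/Pᵢˢᵃᵗ(T) = 1. Interpolate ln Pᵢˢᵃᵗ = aᵢ + bᵢ/T.
  T = 345.5 K: ΣzᵢP/Pᵢˢᵃᵗ = 1.8783
  T = 388.3 K: ΣzᵢP/Pᵢˢᵃᵗ = 0.5223
  T = 366.9 K: ΣzᵢP/Pᵢˢᵃᵗ = 0.9541
  T = 356.2 K: ΣzᵢP/Pᵢˢᵃᵗ = 1.3251
  T = 361.5 K: ΣzᵢP/Pᵢˢᵃᵗ = 1.1234
  T = 364.2 K: ΣzᵢP/Pᵢˢᵃᵗ = 1.0347
  T = 365.5 K: ΣzᵢP/Pᵢˢᵃᵗ = 0.9949
Interpolating between 364.2 K and 365.5 K gives T ≈ 365.3 K.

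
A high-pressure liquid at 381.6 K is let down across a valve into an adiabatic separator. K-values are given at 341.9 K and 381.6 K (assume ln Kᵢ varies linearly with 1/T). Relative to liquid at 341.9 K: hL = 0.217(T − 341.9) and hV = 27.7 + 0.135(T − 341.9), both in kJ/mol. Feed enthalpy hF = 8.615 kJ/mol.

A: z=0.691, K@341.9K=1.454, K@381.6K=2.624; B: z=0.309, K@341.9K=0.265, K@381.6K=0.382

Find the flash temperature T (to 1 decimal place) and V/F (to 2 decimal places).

T = 343.1 K, V/F = 0.30

Adiabatic flash: solve Rachford–Rice at each trial T, then check hF = ψ·hV(T) + (1−ψ)·hL(T).
  T = 341.9 K: K = (1.454, 0.265), RR gives ψ = 0.260, H_out = 7.189 kJ/mol
  T = 381.6 K: K = (2.624, 0.382), RR gives ψ = 0.928, H_out = 31.296 kJ/mol
  T = 361.8 K: K = (1.987, 0.322), RR gives ψ = 0.705, H_out = 22.704 kJ/mol
  T = 351.9 K: K = (1.708, 0.293), RR gives ψ = 0.541, H_out = 16.711 kJ/mol
  T = 346.9 K: K = (1.578, 0.279), RR gives ψ = 0.423, H_out = 12.640 kJ/mol
  T = 344.4 K: K = (1.515, 0.272), RR gives ψ = 0.349, H_out = 10.142 kJ/mol
  T = 343.1 K: K = (1.483, 0.268), RR gives ψ = 0.305, H_out = 8.673 kJ/mol
Linear interpolation between T = 341.9 (H_out = 7.189) and T = 343.1 (H_out = 8.673) on hF = 8.615 gives T ≈ 343.1 K, at which ψ = 0.30.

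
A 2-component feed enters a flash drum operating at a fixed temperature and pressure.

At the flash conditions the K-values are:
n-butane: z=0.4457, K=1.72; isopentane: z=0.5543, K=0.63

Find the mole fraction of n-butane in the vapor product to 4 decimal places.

Material balance + equilibrium reduce to Σ zᵢ(Kᵢ−1)/(1+V/F(Kᵢ−1)) = 0.
Feasibility: ΣzᵢKᵢ = 1.1158, Σzᵢ/Kᵢ = 1.1390 — both > 1, two phases present.
Binary case is linear: z₁(K₁−1)(1+V/F(K₂−1)) + z₂(K₂−1)(1+V/F(K₁−1)) = 0
⇒ V/F = [z₁(K₁−1)+z₂(K₂−1)] / [−(K₁−1)(K₂−1)] = 0.11581/0.26640 = 0.4347
Compositions from xᵢ = zᵢ/(1+V/F(Kᵢ−1)), yᵢ = Kᵢxᵢ:
  n-butane: x = 0.3394, y = 0.5839
  isopentane: x = 0.6606, y = 0.4161

y_n-butane = 0.5839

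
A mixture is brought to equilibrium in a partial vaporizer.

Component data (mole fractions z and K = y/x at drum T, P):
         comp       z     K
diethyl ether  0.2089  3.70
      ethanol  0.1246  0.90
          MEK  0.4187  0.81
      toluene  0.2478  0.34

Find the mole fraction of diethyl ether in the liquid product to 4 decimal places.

Material balance + equilibrium reduce to Σ zᵢ(Kᵢ−1)/(1+β(Kᵢ−1)) = 0.
Feasibility: ΣzᵢKᵢ = 1.3085, Σzᵢ/Kᵢ = 1.4406 — both > 1, two phases present.
Newton–Raphson from β = 0.35:
  β = 0.3500: g = -0.02082, g' = -0.6038 → β = 0.3155
  β = 0.3155: g = 0.00051, g' = -0.6347 → β = 0.3163
Converged at β = 0.3163.
Compositions from xᵢ = zᵢ/(1+β(Kᵢ−1)), yᵢ = Kᵢxᵢ:
  diethyl ether: x = 0.1127, y = 0.4169
  ethanol: x = 0.1287, y = 0.1158
  MEK: x = 0.4455, y = 0.3608
  toluene: x = 0.3132, y = 0.1065

x_diethyl ether = 0.1127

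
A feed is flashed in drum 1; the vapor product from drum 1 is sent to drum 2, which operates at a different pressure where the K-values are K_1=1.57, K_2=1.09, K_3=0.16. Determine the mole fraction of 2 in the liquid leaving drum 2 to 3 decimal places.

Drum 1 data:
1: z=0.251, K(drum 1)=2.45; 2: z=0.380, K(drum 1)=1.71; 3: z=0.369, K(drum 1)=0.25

Drum 1:
Material balance + equilibrium reduce to Σ zᵢ(Kᵢ−1)/(1+ψ₁(Kᵢ−1)) = 0.
g(0) = ΣzᵢKᵢ − 1 = 0.357 and g(1) = 1 − Σzᵢ/Kᵢ = -0.801, so a root lies in (0, 1).
Newton iteration, ψ₁⁰ = 0.5:
  ψ₁ = 0.500: g = -0.0327, g' = -0.813 → ψ₁ = 0.460
  ψ₁ = 0.460: g = -0.0006, g' = -0.782 → ψ₁ = 0.459
Converged at ψ₁ = 0.459.
Drum-1 compositions:
  1: x = 0.151, y = 0.369
  2: x = 0.287, y = 0.490
  3: x = 0.563, y = 0.141
Drum-2 feed = drum-1 vapor: z₂ = (0.3692, 0.4901, 0.1407).
Drum 2:
Material balance + equilibrium reduce to Σ zᵢ(Kᵢ−1)/(1+ψ₂(Kᵢ−1)) = 0.
Check two-phase: ΣzᵢKᵢ = 1.136 > 1 and Σzᵢ/Kᵢ = 1.564 > 1, so g(0) = 0.136 > 0 and g(1) = -0.564 < 0.
Newton–Raphson from ψ₂ = 0.64:
  ψ₂ = 0.640: g = -0.0596, g' = -0.532 → ψ₂ = 0.528
  ψ₂ = 0.528: g = -0.0084, g' = -0.395 → ψ₂ = 0.507
  ψ₂ = 0.507: g = -0.0002, g' = -0.377 → ψ₂ = 0.506
Converged at ψ₂ = 0.506.
  1: x = 0.287, y = 0.450
  2: x = 0.469, y = 0.511
  3: x = 0.245, y = 0.039

x_2 (drum 2) = 0.469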